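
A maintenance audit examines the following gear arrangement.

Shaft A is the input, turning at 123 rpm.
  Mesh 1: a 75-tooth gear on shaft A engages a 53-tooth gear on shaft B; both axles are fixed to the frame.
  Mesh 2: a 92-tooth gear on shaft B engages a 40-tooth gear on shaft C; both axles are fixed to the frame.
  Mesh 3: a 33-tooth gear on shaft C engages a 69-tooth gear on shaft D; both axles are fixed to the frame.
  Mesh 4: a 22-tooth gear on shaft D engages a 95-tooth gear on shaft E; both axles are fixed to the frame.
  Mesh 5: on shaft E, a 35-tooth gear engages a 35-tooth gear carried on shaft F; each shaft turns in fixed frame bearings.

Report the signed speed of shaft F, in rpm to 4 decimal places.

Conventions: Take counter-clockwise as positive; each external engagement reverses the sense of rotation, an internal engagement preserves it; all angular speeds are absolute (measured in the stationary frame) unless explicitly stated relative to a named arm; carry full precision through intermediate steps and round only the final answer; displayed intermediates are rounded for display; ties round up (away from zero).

-44.3386 rpm

5-mesh fixed-axis compound train (all bearings frame-fixed)
mesh 1 [75T→53T]: ω = 123.0000×75/53 = 174.0566 rpm, sense flips to −
mesh 2 [92T→40T]: ω = 174.0566×92/40 = 400.3302 rpm, sense flips to +
mesh 3 [33T→69T]: ω = 400.3302×33/69 = 191.4623 rpm, sense flips to −
mesh 4 [22T→95T]: ω = 191.4623×22/95 = 44.3386 rpm, sense flips to +
mesh 5 [35T→35T]: ω = 44.3386×35/35 = 44.3386 rpm, sense flips to −
signed output speed = -44.3386 rpm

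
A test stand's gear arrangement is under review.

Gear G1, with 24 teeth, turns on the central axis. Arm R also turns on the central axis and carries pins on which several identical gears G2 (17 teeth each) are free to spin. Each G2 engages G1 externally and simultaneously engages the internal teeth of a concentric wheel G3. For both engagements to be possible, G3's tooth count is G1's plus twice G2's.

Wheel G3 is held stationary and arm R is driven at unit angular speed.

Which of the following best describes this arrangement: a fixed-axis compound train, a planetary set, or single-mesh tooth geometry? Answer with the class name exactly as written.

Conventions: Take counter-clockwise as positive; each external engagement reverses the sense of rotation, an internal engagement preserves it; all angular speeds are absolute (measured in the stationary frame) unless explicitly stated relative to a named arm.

class = planetary set [G3 = 24+2·17 = 58; Willis about the carrier]
classification: planetary set

planetary set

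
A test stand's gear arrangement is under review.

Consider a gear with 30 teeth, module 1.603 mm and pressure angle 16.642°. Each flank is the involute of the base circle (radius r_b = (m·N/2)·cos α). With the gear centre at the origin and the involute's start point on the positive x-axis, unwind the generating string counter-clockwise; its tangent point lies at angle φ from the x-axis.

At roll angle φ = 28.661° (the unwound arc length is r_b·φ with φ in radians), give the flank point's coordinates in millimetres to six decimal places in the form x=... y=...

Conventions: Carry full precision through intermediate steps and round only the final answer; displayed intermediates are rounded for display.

x=25.742367 y=0.937389

class = single-mesh tooth geometry [base-circle involute, m = 1.603, 30T]
pitch radius r_p = m·N/2 = 1.603·30/2 = 24.045000
base radius r_b = r_p·cos α = 24.045000·cos 16.642° = 23.037825
roll angle φ = 28.661° = 0.50022882 rad
x = r_b·(cos φ + φ·sin φ) = 25.742367
y = r_b·(sin φ − φ·cos φ) = 0.937389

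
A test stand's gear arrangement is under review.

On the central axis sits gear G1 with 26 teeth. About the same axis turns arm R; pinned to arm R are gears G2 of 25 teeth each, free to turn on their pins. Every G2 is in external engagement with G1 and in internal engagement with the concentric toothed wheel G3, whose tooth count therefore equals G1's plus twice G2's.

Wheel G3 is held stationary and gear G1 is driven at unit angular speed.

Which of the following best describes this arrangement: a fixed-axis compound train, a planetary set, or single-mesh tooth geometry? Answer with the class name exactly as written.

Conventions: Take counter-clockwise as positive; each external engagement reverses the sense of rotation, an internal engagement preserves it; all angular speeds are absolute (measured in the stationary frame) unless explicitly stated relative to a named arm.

planetary set

topology: planetary set — G1 26T / G2 25T / G3 76T, arm = carrier (Willis)
classification: planetary set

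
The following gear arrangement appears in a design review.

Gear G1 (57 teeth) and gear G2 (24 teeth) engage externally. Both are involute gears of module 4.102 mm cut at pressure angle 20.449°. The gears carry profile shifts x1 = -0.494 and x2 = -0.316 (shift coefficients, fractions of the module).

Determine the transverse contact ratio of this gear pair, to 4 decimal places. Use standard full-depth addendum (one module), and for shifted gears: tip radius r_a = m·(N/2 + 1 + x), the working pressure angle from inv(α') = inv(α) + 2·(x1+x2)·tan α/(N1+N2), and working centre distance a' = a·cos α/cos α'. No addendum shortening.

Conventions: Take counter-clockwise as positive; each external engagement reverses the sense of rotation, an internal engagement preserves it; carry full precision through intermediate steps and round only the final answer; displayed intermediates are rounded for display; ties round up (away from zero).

class = single-mesh tooth geometry [involute pair 57T × 24T, m = 4.102]
base radii: r_b1 = 109.539935, r_b2 = 46.122078
tip radii: r_a1 = 118.982612, r_a2 = 52.029768
inv(α') = inv(20.449°) + 2·(-0.494-0.316)·tan α/(57+24) = 0.00851068  ⇒  α' = 16.67851°
a' = a·cos α / cos α' = 166.1310·cos 20.449°/cos 16.67851° = 162.498283
action lengths: √(r_a1²−r_b1²) = 46.452821, √(r_a2²−r_b2²) = 24.080089
base pitch p_b = π·m·cos α = 12.074732
CR = (46.452821 + 24.080089 − 162.498283·sin 16.67851°)/12.074732 = 1.978984
contact ratio ≈ 1.9790

1.9790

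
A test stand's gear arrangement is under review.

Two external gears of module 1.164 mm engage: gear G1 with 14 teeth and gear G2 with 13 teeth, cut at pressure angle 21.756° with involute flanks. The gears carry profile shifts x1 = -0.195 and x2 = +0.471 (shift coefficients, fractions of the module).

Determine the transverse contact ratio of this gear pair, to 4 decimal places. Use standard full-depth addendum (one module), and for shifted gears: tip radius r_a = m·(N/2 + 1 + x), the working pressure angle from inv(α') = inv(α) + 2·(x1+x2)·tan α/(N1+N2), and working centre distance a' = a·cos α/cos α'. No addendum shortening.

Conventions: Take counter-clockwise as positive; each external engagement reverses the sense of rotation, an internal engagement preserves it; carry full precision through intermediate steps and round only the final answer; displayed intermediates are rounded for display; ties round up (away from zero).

topology: single-mesh involute geometry — m = 1.164, 14T/13T pair
base radii: r_b1 = 7.567624, r_b2 = 7.027079
tip radii: r_a1 = 9.085020, r_a2 = 9.278244
inv(α') = inv(21.756°) + 2·(-0.195+0.471)·tan α/(14+13) = 0.02752609  ⇒  α' = 24.33473°
a' = a·cos α / cos α' = 15.7140·cos 21.756°/cos 24.33473° = 16.017829
action lengths: √(r_a1²−r_b1²) = 5.026794, √(r_a2²−r_b2²) = 6.058545
base pitch p_b = π·m·cos α = 3.396342
CR = (5.026794 + 6.058545 − 16.017829·sin 24.33473°)/3.396342 = 1.320516
contact ratio ≈ 1.3205

1.3205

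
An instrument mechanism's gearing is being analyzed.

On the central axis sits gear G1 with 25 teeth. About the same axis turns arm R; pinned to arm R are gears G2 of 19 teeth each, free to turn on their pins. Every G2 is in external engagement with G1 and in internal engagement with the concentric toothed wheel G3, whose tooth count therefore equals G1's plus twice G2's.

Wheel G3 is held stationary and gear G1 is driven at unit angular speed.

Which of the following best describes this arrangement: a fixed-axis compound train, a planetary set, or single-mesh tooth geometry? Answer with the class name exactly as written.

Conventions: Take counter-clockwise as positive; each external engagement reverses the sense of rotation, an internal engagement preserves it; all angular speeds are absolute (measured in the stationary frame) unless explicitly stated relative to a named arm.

planetary set

recognized (axles ride arm R): planetary set, 25/19/63 teeth
classification: planetary set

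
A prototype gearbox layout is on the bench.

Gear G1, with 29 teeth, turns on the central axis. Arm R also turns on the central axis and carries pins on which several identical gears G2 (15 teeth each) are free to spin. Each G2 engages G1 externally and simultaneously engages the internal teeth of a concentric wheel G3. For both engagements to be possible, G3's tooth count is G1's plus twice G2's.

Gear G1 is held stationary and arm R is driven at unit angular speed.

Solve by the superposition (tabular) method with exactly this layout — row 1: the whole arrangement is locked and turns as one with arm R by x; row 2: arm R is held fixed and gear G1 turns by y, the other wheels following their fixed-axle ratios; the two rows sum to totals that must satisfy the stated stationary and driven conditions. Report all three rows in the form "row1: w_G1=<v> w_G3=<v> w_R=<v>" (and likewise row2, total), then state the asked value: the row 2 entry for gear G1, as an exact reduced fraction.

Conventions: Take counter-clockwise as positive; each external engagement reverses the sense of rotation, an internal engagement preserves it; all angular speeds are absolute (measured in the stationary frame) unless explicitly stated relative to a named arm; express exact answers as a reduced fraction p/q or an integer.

row1: w_G1=1 w_G3=1 w_R=1
row2: w_G1=-1 w_G3=29/59 w_R=0
total: w_G1=0 w_G3=88/59 w_R=1
asked value: -1

topology: planetary set — G1 29T / G2 15T / G3 59T, arm = carrier (Willis)
row 1 (train locked, turned with arm): all members turn x
row 2: sun turns y, ring = −(29/59)·y, arm 0
boundary: total ω_sun = x + y = 0 and total ω_arm = x = 1  ⇒  y = -1, x = 1
row 2 ring = −(29/59)·(-1) = 29/59
totals (row 1 + row 2): sun 1 + (-1) = 0, ring 1 + 29/59 = 88/59, arm 1 + 0 = 1
asked cell (row2, sun) = -1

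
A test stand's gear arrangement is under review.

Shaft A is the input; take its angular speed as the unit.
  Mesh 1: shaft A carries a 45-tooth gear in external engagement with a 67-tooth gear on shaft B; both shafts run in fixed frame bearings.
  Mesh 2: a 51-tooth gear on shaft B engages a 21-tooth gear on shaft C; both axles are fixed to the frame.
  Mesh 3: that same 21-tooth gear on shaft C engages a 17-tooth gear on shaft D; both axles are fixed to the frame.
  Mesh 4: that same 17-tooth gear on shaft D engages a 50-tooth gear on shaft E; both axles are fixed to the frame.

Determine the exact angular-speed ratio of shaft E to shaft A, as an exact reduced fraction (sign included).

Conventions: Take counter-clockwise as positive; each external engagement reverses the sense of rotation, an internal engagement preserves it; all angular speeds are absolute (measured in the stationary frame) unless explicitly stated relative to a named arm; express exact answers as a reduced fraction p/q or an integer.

class = fixed-axis compound train [4 meshes; 4 ratios multiply, 4 sense flips]
mesh 1 [45T→67T]: running ratio 45/67, sense −
mesh 2 [51T→21T]: running ratio 765/469, sense +
mesh 3 [21T→17T]: running ratio 135/67, sense −
mesh 4 [17T→50T]: running ratio 459/670, sense +
ω_out/ω_in = 459/670

459/670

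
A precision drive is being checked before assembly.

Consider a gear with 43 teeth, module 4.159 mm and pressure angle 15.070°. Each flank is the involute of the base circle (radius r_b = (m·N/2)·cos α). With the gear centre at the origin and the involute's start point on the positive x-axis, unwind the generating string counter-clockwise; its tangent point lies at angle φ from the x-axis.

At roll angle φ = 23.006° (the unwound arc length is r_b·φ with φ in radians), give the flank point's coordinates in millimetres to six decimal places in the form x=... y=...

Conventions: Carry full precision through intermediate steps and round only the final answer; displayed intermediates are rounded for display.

x=93.025673 y=1.833347

class = single-mesh tooth geometry [base-circle involute, m = 4.159, 43T]
pitch radius r_p = m·N/2 = 4.159·43/2 = 89.418500
base radius r_b = r_p·cos α = 89.418500·cos 15.070° = 86.343299
roll angle φ = 23.006° = 0.40153045 rad
x = r_b·(cos φ + φ·sin φ) = 93.025673
y = r_b·(sin φ − φ·cos φ) = 1.833347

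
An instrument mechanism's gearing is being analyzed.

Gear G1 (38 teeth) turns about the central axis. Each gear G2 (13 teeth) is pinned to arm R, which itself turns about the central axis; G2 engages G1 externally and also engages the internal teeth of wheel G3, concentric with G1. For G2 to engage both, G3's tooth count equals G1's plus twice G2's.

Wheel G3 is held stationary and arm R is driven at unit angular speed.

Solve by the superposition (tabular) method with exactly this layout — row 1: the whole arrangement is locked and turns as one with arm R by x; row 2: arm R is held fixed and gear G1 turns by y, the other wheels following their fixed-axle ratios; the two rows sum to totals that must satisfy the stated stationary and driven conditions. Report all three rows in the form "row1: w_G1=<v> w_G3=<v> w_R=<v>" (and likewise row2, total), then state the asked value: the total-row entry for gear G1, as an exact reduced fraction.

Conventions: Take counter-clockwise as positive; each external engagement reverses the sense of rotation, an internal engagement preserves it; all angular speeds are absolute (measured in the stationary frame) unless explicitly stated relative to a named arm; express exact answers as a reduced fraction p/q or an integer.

topology: planetary set — G1 38T / G2 13T / G3 64T, arm = carrier (Willis)
row 1 (train locked, turned with arm): all members turn x
row 2: sun turns y, ring = −(38/64)·y, arm 0
boundary: total ω_ring = x − (38/64)·y = 0 and total ω_arm = x = 1  ⇒  y = 32/19, x = 1
row 2 ring = −(38/64)·32/19 = -1
totals (row 1 + row 2): sun 1 + 32/19 = 51/19, ring 1 + (-1) = 0, arm 1 + 0 = 1
asked cell (total, sun) = 51/19

row1: w_G1=1 w_G3=1 w_R=1
row2: w_G1=32/19 w_G3=-1 w_R=0
total: w_G1=51/19 w_G3=0 w_R=1
asked value: 51/19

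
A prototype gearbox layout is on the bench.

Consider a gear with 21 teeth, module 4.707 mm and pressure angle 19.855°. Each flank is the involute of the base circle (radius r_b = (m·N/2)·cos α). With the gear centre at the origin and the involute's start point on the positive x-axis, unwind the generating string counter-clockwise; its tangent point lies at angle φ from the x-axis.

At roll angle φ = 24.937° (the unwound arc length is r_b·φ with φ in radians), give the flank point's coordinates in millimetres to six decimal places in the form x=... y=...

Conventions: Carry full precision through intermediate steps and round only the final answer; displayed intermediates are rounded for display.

x=50.682028 y=1.253465

single-mesh involute tooth geometry (21T wheel at module 4.707)
pitch radius r_p = m·N/2 = 4.707·21/2 = 49.423500
base radius r_b = r_p·cos α = 49.423500·cos 19.855° = 46.485528
roll angle φ = 24.937° = 0.43523276 rad
x = r_b·(cos φ + φ·sin φ) = 50.682028
y = r_b·(sin φ − φ·cos φ) = 1.253465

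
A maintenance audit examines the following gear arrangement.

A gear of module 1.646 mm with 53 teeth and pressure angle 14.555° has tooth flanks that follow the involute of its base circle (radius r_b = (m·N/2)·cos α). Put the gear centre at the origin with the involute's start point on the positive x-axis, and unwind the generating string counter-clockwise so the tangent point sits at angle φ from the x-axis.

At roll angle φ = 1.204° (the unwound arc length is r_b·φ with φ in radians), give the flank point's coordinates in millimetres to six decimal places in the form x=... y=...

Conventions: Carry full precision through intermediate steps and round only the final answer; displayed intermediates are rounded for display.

x=42.228449 y=0.000131

topology: single-mesh involute geometry — m = 1.646, N = 53
pitch radius r_p = m·N/2 = 1.646·53/2 = 43.619000
base radius r_b = r_p·cos α = 43.619000·cos 14.555° = 42.219129
roll angle φ = 1.204° = 0.02101376 rad
x = r_b·(cos φ + φ·sin φ) = 42.228449
y = r_b·(sin φ − φ·cos φ) = 0.000131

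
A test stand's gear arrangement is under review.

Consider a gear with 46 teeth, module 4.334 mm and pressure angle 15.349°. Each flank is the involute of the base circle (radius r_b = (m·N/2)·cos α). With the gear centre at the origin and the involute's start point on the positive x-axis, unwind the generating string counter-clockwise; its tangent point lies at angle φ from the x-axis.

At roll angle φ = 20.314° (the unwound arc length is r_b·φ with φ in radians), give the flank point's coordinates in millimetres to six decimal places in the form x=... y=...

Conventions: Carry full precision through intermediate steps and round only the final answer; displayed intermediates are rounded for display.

x=101.979633 y=1.410169

topology: single-mesh involute geometry — m = 4.334, N = 46
pitch radius r_p = m·N/2 = 4.334·46/2 = 99.682000
base radius r_b = r_p·cos α = 99.682000·cos 15.349° = 96.126482
roll angle φ = 20.314° = 0.35454618 rad
x = r_b·(cos φ + φ·sin φ) = 101.979633
y = r_b·(sin φ − φ·cos φ) = 1.410169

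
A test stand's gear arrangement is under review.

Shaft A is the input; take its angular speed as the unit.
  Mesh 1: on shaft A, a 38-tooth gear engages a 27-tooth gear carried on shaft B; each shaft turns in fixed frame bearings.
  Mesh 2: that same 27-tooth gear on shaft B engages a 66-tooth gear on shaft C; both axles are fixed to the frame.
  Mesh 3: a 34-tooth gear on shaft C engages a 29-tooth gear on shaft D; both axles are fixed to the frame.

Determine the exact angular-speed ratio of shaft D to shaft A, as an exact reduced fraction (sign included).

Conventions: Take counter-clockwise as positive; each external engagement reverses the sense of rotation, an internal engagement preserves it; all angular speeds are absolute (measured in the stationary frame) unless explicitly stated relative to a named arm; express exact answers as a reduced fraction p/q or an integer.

-646/957

class = fixed-axis compound train [3 meshes; 3 ratios multiply, 3 sense flips]
mesh 1 [38T→27T]: running ratio 38/27, sense −
mesh 2 [27T→66T]: running ratio 19/33, sense +
mesh 3 [34T→29T]: running ratio 646/957, sense −
ω_out/ω_in = -646/957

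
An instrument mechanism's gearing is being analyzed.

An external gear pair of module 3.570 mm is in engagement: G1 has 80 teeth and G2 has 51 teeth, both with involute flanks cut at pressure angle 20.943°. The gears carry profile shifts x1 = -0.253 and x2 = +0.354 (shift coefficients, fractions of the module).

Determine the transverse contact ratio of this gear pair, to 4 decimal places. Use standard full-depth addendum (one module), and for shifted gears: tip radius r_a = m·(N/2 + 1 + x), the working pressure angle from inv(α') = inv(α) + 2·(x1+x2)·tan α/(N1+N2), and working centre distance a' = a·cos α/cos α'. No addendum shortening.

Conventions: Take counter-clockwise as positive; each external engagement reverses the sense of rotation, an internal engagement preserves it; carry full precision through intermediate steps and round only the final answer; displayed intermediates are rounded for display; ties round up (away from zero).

1.6997

recognized (one external pair, fixed centres): single-mesh tooth geometry, m = 3.570, N1 = 80, N2 = 51
base radii: r_b1 = 133.366130, r_b2 = 85.020908
tip radii: r_a1 = 145.466790, r_a2 = 95.868780
inv(α') = inv(20.943°) + 2·(-0.253+0.354)·tan α/(80+51) = 0.01778889  ⇒  α' = 21.17111°
a' = a·cos α / cos α' = 233.8350·cos 20.943°/cos 21.17111° = 234.193701
action lengths: √(r_a1²−r_b1²) = 58.086680, √(r_a2²−r_b2²) = 44.297497
base pitch p_b = π·m·cos α = 10.474551
CR = (58.086680 + 44.297497 − 234.193701·sin 21.17111°)/10.474551 = 1.699747
contact ratio ≈ 1.6997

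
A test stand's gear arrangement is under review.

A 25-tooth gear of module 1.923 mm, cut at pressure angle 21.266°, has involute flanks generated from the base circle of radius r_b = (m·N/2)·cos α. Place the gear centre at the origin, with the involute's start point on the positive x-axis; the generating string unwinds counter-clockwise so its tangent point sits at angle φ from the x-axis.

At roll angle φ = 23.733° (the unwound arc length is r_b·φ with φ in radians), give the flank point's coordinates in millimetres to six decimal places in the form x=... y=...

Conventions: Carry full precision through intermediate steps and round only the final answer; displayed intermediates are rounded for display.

topology: single-mesh involute geometry — m = 1.923, N = 25
pitch radius r_p = m·N/2 = 1.923·25/2 = 24.037500
base radius r_b = r_p·cos α = 24.037500·cos 21.266° = 22.400705
roll angle φ = 23.733° = 0.41421899 rad
x = r_b·(cos φ + φ·sin φ) = 24.240784
y = r_b·(sin φ − φ·cos φ) = 0.521628

x=24.240784 y=0.521628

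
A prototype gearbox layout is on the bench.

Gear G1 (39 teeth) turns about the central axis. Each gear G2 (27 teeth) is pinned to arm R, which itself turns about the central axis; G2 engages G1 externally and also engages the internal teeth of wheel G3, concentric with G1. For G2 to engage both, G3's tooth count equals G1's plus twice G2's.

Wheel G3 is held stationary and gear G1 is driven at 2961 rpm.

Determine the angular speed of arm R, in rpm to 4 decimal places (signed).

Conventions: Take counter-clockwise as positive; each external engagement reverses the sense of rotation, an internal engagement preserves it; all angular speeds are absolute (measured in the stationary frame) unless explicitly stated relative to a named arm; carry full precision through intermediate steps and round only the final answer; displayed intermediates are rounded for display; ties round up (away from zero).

+874.8409 rpm

topology: planetary set — G1 39T / G2 27T / G3 93T, arm = carrier (Willis)
normalise by the input: solve with ω_sun = 1, then scale by 2961 rpm
ring teeth: 39 + 2·27 = 93
39(ω_sun−ω_arm) = −93(ω_ring−ω_arm),  ω_ring = 0, ω_sun = 1
39(1−ω_arm) = −93(0−ω_arm)  ⇒  132·ω_arm = 39  ⇒  ω_arm = 13/44
scale: ω_arm = 13/44 × 2961 rpm = +874.8409 rpm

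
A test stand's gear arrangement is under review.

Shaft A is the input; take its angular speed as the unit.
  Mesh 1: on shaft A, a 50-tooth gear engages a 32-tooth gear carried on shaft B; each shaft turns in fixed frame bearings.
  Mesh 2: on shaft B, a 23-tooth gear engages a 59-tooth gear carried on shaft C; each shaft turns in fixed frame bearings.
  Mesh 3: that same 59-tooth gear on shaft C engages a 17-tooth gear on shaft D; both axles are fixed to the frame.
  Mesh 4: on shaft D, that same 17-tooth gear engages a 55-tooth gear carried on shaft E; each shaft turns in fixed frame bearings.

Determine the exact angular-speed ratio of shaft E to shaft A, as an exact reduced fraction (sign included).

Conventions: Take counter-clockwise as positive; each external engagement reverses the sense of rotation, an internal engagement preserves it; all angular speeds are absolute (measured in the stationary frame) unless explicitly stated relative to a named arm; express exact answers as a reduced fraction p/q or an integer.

115/176

class = fixed-axis compound train [4 meshes; 4 ratios multiply, 4 sense flips]
mesh 1 [50T→32T]: running ratio 25/16, sense −
mesh 2 [23T→59T]: running ratio 575/944, sense +
mesh 3 [59T→17T]: running ratio 575/272, sense −
mesh 4 [17T→55T]: running ratio 115/176, sense +
ω_out/ω_in = 115/176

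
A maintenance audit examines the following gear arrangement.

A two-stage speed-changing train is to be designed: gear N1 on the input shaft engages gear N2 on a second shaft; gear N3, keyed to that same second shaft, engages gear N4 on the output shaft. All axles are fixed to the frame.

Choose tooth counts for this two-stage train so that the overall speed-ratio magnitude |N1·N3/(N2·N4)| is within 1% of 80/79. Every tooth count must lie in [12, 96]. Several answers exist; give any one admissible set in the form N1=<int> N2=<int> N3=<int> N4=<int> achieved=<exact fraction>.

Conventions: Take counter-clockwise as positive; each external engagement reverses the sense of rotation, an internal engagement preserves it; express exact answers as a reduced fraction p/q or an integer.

N1=12 N2=79 N3=80 N4=12 achieved=80/79

topology: fixed-axis compound train — 2 stages, target 80/79
target = 80/79 in lowest terms: an exact hit needs N1·N3 = k·80 and N2·N4 = k·79 for one integer k, every count in [12, 96]; additionally prefer no 1:1 stage (N1 ≠ N2, N3 ≠ N4)
k = 1…11: no 1:1-free in-range split of k·80 and k·79 into factor pairs; take k = 12
k = 12: N1·N3 = 960 = 12·80, N2·N4 = 948 = 79·12
achieved = 12·80/(79·12) = 80/79; |achieved − target| = 0 ≤ 4/395 ✓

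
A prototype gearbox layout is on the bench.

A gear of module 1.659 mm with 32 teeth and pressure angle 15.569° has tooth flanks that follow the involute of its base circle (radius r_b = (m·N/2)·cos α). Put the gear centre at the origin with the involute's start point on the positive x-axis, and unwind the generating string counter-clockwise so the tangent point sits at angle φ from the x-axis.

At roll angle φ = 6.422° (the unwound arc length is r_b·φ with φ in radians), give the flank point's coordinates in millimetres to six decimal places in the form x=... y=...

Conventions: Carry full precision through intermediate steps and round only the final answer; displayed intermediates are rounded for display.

x=25.730160 y=0.011987

single-mesh involute tooth geometry (32T wheel at module 1.659)
pitch radius r_p = m·N/2 = 1.659·32/2 = 26.544000
base radius r_b = r_p·cos α = 26.544000·cos 15.569° = 25.570046
roll angle φ = 6.422° = 0.11208504 rad
x = r_b·(cos φ + φ·sin φ) = 25.730160
y = r_b·(sin φ − φ·cos φ) = 0.011987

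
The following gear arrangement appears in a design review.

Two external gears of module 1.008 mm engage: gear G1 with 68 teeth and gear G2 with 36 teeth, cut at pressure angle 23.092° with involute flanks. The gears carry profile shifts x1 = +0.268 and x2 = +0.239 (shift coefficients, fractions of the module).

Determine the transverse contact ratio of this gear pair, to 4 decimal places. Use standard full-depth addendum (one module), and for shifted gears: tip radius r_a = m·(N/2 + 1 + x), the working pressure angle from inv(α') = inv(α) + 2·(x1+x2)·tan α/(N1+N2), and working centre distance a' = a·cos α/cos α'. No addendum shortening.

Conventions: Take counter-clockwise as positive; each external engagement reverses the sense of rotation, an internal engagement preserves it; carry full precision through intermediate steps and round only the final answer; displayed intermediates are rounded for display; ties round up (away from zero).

class = single-mesh tooth geometry [involute pair 68T × 36T, m = 1.008]
base radii: r_b1 = 31.525999, r_b2 = 16.690235
tip radii: r_a1 = 35.550144, r_a2 = 19.392912
inv(α') = inv(23.092°) + 2·(+0.268+0.239)·tan α/(68+36) = 0.02749681  ⇒  α' = 24.32653°
a' = a·cos α / cos α' = 52.4160·cos 23.092°/cos 24.32653° = 52.914361
action lengths: √(r_a1²−r_b1²) = 16.429367, √(r_a2²−r_b2²) = 9.875277
base pitch p_b = π·m·cos α = 2.912996
CR = (16.429367 + 9.875277 − 52.914361·sin 24.32653°)/2.912996 = 1.547307
contact ratio ≈ 1.5473

1.5473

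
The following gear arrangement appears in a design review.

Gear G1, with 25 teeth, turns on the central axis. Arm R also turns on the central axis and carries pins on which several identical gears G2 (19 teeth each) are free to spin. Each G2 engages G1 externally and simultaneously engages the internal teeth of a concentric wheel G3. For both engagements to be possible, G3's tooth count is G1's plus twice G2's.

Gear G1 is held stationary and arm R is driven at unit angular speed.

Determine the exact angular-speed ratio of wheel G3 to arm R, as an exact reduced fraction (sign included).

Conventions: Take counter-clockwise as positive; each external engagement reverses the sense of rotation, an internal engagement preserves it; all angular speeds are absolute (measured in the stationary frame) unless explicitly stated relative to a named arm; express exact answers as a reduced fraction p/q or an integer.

88/63

class = planetary set [G3 = 25+2·19 = 63; Willis about the carrier]
ring teeth: 25 + 2·19 = 63
25(ω_sun−ω_arm) = −63(ω_ring−ω_arm),  ω_sun = 0, ω_arm = 1
ω_ring = 1 − (25/63)(0−1) = 88/63
ω_out/ω_in = 88/63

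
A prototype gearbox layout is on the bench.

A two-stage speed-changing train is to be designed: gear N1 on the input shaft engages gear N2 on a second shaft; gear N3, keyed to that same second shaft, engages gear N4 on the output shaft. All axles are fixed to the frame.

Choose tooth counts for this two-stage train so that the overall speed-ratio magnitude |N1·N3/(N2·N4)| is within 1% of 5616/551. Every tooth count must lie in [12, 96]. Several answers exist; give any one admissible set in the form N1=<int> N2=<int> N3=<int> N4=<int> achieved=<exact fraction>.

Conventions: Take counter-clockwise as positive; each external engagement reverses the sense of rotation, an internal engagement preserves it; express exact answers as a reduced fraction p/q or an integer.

N1=72 N2=19 N3=78 N4=29 achieved=5616/551

2-stage fixed-axis compound train for ratio 5616/551
target = 5616/551 in lowest terms: an exact hit needs N1·N3 = k·5616 and N2·N4 = k·551 for one integer k, every count in [12, 96]; additionally prefer no 1:1 stage (N1 ≠ N2, N3 ≠ N4)
k = 1: N1·N3 = 5616 = 72·78, N2·N4 = 551 = 19·29
achieved = 72·78/(19·29) = 5616/551; |achieved − target| = 0 ≤ 1404/13775 ✓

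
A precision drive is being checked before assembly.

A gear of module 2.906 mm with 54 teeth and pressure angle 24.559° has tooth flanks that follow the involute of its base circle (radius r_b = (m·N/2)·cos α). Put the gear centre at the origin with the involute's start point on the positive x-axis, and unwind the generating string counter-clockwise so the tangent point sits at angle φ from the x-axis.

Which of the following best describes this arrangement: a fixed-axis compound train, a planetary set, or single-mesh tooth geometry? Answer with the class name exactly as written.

recognized (one wheel, involute flank): single-mesh tooth geometry, m = 2.906, N = 54
classification: single-mesh tooth geometry

single-mesh tooth geometry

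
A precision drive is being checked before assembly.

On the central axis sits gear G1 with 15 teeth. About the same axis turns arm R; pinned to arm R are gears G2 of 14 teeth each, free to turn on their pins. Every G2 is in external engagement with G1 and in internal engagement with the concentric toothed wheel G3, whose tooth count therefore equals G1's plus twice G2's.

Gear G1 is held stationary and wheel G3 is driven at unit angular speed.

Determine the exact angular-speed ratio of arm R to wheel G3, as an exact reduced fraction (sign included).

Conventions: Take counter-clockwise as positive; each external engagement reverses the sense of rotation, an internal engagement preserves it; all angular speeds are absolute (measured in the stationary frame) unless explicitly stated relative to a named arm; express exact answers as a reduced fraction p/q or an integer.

43/58

topology: planetary set — G1 15T / G2 14T / G3 43T, arm = carrier (Willis)
ring teeth: 15 + 2·14 = 43
15(ω_sun−ω_arm) = −43(ω_ring−ω_arm),  ω_sun = 0, ω_ring = 1
15(0−ω_arm) = −43(1−ω_arm)  ⇒  58·ω_arm = 43  ⇒  ω_arm = 43/58
ω_out/ω_in = 43/58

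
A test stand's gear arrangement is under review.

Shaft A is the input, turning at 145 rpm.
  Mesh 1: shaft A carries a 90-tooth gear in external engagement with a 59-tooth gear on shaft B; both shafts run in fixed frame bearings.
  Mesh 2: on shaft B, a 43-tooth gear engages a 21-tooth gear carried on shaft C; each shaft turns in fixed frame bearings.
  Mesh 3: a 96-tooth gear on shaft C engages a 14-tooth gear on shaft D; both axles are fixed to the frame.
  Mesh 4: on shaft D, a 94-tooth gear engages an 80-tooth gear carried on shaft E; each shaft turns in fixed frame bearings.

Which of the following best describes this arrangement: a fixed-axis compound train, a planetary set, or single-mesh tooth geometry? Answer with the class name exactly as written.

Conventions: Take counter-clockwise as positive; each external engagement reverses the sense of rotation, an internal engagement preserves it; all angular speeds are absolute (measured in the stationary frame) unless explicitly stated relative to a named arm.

fixed-axis compound train

topology: fixed-axis compound train — 4 meshes, A→E
classification: fixed-axis compound train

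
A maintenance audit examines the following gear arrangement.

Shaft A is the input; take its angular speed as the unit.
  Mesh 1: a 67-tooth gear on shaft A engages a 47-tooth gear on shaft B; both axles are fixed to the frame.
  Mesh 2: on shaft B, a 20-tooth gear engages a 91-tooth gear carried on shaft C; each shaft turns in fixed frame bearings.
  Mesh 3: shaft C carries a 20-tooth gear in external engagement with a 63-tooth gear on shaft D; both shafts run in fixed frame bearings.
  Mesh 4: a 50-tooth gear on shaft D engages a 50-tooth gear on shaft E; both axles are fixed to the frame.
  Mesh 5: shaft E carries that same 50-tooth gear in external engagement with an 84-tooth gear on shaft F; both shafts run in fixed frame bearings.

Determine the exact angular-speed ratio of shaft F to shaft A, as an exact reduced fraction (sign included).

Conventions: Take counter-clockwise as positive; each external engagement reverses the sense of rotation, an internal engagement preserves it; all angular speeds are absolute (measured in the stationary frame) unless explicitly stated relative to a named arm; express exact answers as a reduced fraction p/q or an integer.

-335000/5658471

class = fixed-axis compound train [5 meshes; 5 ratios multiply, 5 sense flips]
mesh 1 [67T→47T]: running ratio 67/47, sense −
mesh 2 [20T→91T]: running ratio 1340/4277, sense +
mesh 3 [20T→63T]: running ratio 26800/269451, sense −
mesh 4 [50T→50T]: running ratio 26800/269451, sense +
mesh 5 [50T→84T]: running ratio 335000/5658471, sense −
ω_out/ω_in = -335000/5658471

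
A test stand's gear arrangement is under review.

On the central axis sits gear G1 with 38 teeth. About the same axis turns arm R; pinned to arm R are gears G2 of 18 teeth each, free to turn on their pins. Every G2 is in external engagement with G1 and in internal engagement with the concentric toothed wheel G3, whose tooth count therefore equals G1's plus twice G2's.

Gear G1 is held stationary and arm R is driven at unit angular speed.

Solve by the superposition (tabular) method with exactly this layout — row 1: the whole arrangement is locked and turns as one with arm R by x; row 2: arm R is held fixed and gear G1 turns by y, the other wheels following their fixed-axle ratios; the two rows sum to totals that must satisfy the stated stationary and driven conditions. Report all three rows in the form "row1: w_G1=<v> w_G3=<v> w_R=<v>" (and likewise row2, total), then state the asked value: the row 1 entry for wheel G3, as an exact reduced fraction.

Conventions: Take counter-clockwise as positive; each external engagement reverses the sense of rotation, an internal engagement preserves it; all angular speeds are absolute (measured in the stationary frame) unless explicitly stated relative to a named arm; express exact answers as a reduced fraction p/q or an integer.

row1: w_G1=1 w_G3=1 w_R=1
row2: w_G1=-1 w_G3=19/37 w_R=0
total: w_G1=0 w_G3=56/37 w_R=1
asked value: 1

topology: planetary set — G1 38T / G2 18T / G3 74T, arm = carrier (Willis)
row 1 — lock + rotate with arm: ω_sun = ω_ring = ω_arm = x
row 2 — arm fixed, fixed-axis ratios: sun y, ring −(38/74)·y, arm 0
boundary: total ω_sun = x + y = 0 and total ω_arm = x = 1  ⇒  y = -1, x = 1
row 2 ring = −(38/74)·(-1) = 19/37
totals (row 1 + row 2): sun 1 + (-1) = 0, ring 1 + 19/37 = 56/37, arm 1 + 0 = 1
asked cell (row1, ring) = 1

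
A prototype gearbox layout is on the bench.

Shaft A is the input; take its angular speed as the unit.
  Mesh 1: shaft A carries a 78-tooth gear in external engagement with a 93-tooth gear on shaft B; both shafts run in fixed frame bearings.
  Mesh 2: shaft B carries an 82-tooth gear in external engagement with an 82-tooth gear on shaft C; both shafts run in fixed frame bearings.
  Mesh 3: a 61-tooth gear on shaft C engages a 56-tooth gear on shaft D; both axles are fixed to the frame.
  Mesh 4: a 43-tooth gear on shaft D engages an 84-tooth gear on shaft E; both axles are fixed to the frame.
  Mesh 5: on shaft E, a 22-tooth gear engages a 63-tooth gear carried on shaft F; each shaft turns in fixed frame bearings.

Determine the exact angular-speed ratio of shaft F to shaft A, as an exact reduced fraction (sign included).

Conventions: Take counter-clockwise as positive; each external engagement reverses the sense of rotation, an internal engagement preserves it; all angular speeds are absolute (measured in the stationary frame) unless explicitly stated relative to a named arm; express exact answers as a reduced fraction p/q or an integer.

class = fixed-axis compound train [5 meshes; 5 ratios multiply, 5 sense flips]
mesh 1 [78T→93T]: running ratio 26/31, sense −
mesh 2 [82T→82T]: running ratio 26/31, sense +
mesh 3 [61T→56T]: running ratio 793/868, sense −
mesh 4 [43T→84T]: running ratio 34099/72912, sense +
mesh 5 [22T→63T]: running ratio 375089/2296728, sense −
ω_out/ω_in = -375089/2296728

-375089/2296728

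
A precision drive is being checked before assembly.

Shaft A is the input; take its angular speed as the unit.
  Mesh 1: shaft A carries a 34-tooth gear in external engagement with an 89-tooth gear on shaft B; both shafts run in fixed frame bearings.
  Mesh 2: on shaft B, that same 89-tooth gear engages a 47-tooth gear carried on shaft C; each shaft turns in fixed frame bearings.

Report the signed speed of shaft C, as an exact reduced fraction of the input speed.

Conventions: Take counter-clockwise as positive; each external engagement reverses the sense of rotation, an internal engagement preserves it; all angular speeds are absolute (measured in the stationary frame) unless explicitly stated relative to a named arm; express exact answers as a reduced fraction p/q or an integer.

34/47

2-mesh fixed-axis compound train (all bearings frame-fixed)
mesh 1 [34T→89T]: |ω|/ω_in = 1×34/89 = 34/89, sense flips to −
mesh 2 [89T→47T]: |ω|/ω_in = (34/89)×89/47 = 34/47, sense flips to +
signed output speed (× input speed) = 34/47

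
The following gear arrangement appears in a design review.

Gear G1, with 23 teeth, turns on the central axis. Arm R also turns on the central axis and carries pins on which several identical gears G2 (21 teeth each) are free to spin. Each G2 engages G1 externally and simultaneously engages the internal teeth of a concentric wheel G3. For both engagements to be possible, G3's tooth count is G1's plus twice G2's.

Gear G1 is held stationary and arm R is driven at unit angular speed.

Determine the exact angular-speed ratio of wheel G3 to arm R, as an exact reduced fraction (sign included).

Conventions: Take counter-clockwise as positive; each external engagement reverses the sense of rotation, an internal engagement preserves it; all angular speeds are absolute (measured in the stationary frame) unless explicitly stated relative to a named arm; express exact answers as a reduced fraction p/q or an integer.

planetary set (23T centre, 21T on arm, 65T internal) — Willis relation
ring teeth: 23 + 2·21 = 65
23(ω_sun−ω_arm) = −65(ω_ring−ω_arm),  ω_sun = 0, ω_arm = 1
ω_ring = 1 − (23/65)(0−1) = 88/65
ω_out/ω_in = 88/65

88/65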